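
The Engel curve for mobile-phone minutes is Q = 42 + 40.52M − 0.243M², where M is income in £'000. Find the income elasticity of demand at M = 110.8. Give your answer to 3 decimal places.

-0.954

At M = 110.8: Q = 1548.3925.
dQ/dM = 40.52 − 0.486M = -13.32880.
η = (dQ/dM)·(M/Q) = -13.32880 × (110.8/1548.3925) = -0.954.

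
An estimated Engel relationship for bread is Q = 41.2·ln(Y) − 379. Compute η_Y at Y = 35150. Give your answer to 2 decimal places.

At Y = 35150: Q = 52.256.
dQ/dY = 41.2/Y = 0.00117212 at this income.
η = (dQ/dY)·(Y/Q) = 0.00117212 × (35150/52.256) = 0.79.

0.79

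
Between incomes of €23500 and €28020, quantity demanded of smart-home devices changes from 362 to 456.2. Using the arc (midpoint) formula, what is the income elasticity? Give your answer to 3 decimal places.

1.312

ΔQ = 456.2 − 362 = 94.2; midpoint Q̄ = (362 + 456.2)/2 = 409.1.
ΔI = 28020 − 23500 = 4520; midpoint Ī = (23500 + 28020)/2 = 25760.
η = (ΔQ/Q̄) ÷ (ΔI/Ī) = (94.2/409.1) ÷ (4520/25760) = 1.312.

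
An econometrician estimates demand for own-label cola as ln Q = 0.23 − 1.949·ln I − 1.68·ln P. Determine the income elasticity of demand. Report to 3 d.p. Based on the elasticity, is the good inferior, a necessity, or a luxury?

-1.949 (inferior good)

In a log-linear demand, the coefficient on ln I is the income elasticity.
So η = -1.949.
η < 0 ⇒ inferior good.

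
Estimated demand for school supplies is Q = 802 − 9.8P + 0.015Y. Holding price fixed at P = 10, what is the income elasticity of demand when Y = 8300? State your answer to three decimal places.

0.150

At P = 10, Y = 8300: Q = 828.500.
Holding P constant, ∂Q/∂Y = 0.015.
η_Y = (∂Q/∂Y)·(Y/Q) = 0.015 × (8300/828.500) = 0.150.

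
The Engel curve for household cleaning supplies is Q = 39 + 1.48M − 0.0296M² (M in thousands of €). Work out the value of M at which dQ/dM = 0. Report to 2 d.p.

dQ/dM = 1.48 − 0.0592M.
The good is inferior where dQ/dM < 0. Setting dQ/dM = 0 gives M = 1.48 / 0.0592 = 25.00.

25.00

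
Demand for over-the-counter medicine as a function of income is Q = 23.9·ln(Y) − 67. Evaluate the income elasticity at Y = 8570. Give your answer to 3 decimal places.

At Y = 8570: Q = 149.439.
dQ/dY = 23.9/Y = 0.0027888 at this income.
η = (dQ/dY)·(Y/Q) = 0.0027888 × (8570/149.439) = 0.160.

0.160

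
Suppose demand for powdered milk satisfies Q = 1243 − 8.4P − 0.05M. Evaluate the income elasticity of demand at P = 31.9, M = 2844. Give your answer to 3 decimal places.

-0.171

At P = 31.9, M = 2844: Q = 832.840.
Holding P constant, ∂Q/∂M = −0.05.
η_M = (∂Q/∂M)·(M/Q) = -0.05 × (2844/832.840) = -0.171.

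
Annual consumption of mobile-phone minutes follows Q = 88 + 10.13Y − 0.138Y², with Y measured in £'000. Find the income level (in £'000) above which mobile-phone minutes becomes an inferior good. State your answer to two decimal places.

36.70

dQ/dY = 10.13 − 0.276Y.
The good is inferior where dQ/dY < 0. Setting dQ/dY = 0 gives Y = 10.13 / 0.276 = 36.70.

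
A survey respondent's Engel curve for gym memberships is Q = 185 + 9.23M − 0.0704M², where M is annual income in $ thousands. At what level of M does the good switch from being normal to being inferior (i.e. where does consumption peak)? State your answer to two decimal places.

dQ/dM = 9.23 − 0.1408M.
The good is inferior where dQ/dM < 0. Setting dQ/dM = 0 gives M = 9.23 / 0.1408 = 65.55.

65.55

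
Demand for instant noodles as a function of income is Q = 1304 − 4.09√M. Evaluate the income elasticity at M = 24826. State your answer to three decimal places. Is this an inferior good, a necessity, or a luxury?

At M = 24826: Q = 659.569.
dQ/dM = -4.09/(2√M) = -0.012979 at this income.
η = (dQ/dM)·(M/Q) = -0.012979 × (24826/659.569) = -0.489.
Since η < 0, the good is an inferior good.

-0.489 (inferior good)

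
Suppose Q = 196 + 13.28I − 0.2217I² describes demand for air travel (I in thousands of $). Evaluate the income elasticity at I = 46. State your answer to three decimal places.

At I = 46: Q = 337.7628.
dQ/dI = 13.28 − 0.4434I = -7.11640.
η = (dQ/dI)·(I/Q) = -7.11640 × (46/337.7628) = -0.969.

-0.969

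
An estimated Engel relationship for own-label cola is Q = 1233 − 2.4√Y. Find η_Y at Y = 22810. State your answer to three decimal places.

-0.208

At Y = 22810: Q = 870.528.
dQ/dY = -2.4/(2√Y) = -0.00794545 at this income.
η = (dQ/dY)·(Y/Q) = -0.00794545 × (22810/870.528) = -0.208.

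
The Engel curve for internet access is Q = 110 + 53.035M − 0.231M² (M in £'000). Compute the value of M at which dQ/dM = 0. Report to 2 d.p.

114.79

dQ/dM = 53.035 − 0.462M.
The good is inferior where dQ/dM < 0. Setting dQ/dM = 0 gives M = 53.035 / 0.462 = 114.79.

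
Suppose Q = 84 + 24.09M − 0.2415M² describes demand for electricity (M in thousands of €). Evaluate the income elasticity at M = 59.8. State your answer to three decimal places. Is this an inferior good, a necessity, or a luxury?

At M = 59.8: Q = 660.9683.
dQ/dM = 24.09 − 0.483M = -4.79340.
η = (dQ/dM)·(M/Q) = -4.79340 × (59.8/660.9683) = -0.434.
η < 0 ⇒ inferior good.

-0.434 (inferior good)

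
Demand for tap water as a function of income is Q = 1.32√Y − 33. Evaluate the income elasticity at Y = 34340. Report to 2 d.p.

0.58

At Y = 34340: Q = 211.610.
dQ/dY = 1.32/(2√Y) = 0.00356159 at this income.
η = (dQ/dY)·(Y/Q) = 0.00356159 × (34340/211.610) = 0.58.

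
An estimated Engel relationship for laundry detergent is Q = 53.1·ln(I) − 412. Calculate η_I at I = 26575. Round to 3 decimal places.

At I = 26575: Q = 128.968.
dQ/dI = 53.1/I = 0.00199812 at this income.
η = (dQ/dI)·(I/Q) = 0.00199812 × (26575/128.968) = 0.412.

0.412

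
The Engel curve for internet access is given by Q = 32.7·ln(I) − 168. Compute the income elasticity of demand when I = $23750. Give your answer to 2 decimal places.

0.20

At I = 23750: Q = 161.464.
dQ/dI = 32.7/I = 0.00137684 at this income.
η = (dQ/dI)·(I/Q) = 0.00137684 × (23750/161.464) = 0.20.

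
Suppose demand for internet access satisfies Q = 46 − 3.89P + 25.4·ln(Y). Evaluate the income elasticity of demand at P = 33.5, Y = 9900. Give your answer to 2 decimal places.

0.17

At P = 33.5, Y = 9900: Q = 149.372.
Holding P constant, ∂Q/∂Y = 25.4/Y = 0.00256566.
η_Y = (∂Q/∂Y)·(Y/Q) = 0.00256566 × (9900/149.372) = 0.17.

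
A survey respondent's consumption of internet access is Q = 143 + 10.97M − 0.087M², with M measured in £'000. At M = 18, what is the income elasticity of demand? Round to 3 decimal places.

At M = 18: Q = 312.2720.
dQ/dM = 10.97 − 0.174M = 7.83800.
η = (dQ/dM)·(M/Q) = 7.83800 × (18/312.2720) = 0.452.

0.452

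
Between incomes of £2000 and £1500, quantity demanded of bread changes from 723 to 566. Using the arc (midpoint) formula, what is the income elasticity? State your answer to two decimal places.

0.85

ΔQ = 566 − 723 = -157; midpoint Q̄ = (723 + 566)/2 = 644.5.
ΔI = 1500 − 2000 = -500; midpoint Ī = (2000 + 1500)/2 = 1750.
η = (ΔQ/Q̄) ÷ (ΔI/Ī) = (-157/644.5) ÷ (-500/1750) = 0.85.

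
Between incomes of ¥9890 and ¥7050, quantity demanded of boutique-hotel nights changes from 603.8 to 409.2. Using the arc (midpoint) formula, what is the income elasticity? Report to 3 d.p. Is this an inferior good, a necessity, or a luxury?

1.146 (luxury)

ΔQ = 409.2 − 603.8 = -194.6; midpoint Q̄ = (603.8 + 409.2)/2 = 506.5.
ΔI = 7050 − 9890 = -2840; midpoint Ī = (9890 + 7050)/2 = 8470.
η = (ΔQ/Q̄) ÷ (ΔI/Ī) = (-194.6/506.5) ÷ (-2840/8470) = 1.146.
η > 1 ⇒ luxury.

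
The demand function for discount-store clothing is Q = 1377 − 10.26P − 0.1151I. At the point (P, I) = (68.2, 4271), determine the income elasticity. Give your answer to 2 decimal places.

-2.65

At P = 68.2, I = 4271: Q = 185.676.
Holding P constant, ∂Q/∂I = −0.1151.
η_I = (∂Q/∂I)·(I/Q) = -0.1151 × (4271/185.676) = -2.65.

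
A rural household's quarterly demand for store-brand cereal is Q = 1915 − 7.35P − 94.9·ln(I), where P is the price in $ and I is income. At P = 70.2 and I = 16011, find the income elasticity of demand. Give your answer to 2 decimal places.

At P = 70.2, I = 16011: Q = 480.300.
Holding P constant, ∂Q/∂I = -94.9/I = -0.00592718.
η_I = (∂Q/∂I)·(I/Q) = -0.00592718 × (16011/480.300) = -0.20.

-0.20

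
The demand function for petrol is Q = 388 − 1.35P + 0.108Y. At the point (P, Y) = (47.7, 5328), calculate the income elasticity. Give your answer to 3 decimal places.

0.640

At P = 47.7, Y = 5328: Q = 899.029.
Holding P constant, ∂Q/∂Y = 0.108.
η_Y = (∂Q/∂Y)·(Y/Q) = 0.108 × (5328/899.029) = 0.640.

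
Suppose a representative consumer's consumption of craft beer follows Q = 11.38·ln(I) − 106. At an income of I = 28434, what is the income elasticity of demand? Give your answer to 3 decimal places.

At I = 28434: Q = 10.706.
dQ/dI = 11.38/I = 0.000400225 at this income.
η = (dQ/dI)·(I/Q) = 0.000400225 × (28434/10.706) = 1.063.

1.063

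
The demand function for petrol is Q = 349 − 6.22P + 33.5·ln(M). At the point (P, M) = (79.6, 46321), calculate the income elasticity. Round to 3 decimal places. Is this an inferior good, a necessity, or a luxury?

At P = 79.6, M = 46321: Q = 213.790.
Holding P constant, ∂Q/∂M = 33.5/M = 0.000723214.
η_M = (∂Q/∂M)·(M/Q) = 0.000723214 × (46321/213.790) = 0.157.
Since 0 < η < 1, this is a necessity.

0.157 (necessity)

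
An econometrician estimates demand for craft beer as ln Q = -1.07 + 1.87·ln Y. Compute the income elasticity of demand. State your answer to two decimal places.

In a log-linear demand, the coefficient on ln Y is the income elasticity.
So η = 1.87.

1.87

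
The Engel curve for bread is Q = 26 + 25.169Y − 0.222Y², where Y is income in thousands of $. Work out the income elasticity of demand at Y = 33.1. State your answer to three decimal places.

At Y = 33.1: Q = 615.8685.
dQ/dY = 25.169 − 0.444Y = 10.47260.
η = (dQ/dY)·(Y/Q) = 10.47260 × (33.1/615.8685) = 0.563.

0.563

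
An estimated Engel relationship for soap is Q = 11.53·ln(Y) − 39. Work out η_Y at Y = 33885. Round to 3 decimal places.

At Y = 33885: Q = 81.266.
dQ/dY = 11.53/Y = 0.000340269 at this income.
η = (dQ/dY)·(Y/Q) = 0.000340269 × (33885/81.266) = 0.142.

0.142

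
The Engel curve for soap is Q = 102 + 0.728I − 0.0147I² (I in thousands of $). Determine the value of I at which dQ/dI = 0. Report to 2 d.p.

24.76

dQ/dI = 0.728 − 0.0294I.
The good is inferior where dQ/dI < 0. Setting dQ/dI = 0 gives I = 0.728 / 0.0294 = 24.76.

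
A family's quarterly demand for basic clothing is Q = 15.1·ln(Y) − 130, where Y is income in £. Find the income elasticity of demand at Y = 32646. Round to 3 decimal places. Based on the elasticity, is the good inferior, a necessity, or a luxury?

At Y = 32646: Q = 26.942.
dQ/dY = 15.1/Y = 0.000462538 at this income.
η = (dQ/dY)·(Y/Q) = 0.000462538 × (32646/26.942) = 0.560.
Since 0 < η < 1, the good is a necessity.

0.560 (necessity)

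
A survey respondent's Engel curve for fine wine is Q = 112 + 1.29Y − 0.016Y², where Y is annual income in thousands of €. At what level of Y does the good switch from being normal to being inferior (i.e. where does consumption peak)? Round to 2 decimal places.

40.31

dQ/dY = 1.29 − 0.032Y.
The good is inferior where dQ/dY < 0. Setting dQ/dY = 0 gives Y = 1.29 / 0.032 = 40.31.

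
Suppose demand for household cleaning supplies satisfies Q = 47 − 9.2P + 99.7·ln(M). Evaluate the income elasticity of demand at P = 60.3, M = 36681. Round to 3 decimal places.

At P = 60.3, M = 36681: Q = 540.088.
Holding P constant, ∂Q/∂M = 99.7/M = 0.00271803.
η_M = (∂Q/∂M)·(M/Q) = 0.00271803 × (36681/540.088) = 0.185.

0.185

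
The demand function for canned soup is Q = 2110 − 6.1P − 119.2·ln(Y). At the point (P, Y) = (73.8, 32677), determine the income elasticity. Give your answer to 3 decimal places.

-0.283

At P = 73.8, Y = 32677: Q = 420.804.
Holding P constant, ∂Q/∂Y = -119.2/Y = -0.00364783.
η_Y = (∂Q/∂Y)·(Y/Q) = -0.00364783 × (32677/420.804) = -0.283.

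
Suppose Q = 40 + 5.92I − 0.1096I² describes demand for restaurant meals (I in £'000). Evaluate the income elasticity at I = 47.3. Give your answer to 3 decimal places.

-2.812

At I = 47.3: Q = 74.8090.
dQ/dI = 5.92 − 0.2192I = -4.44816.
η = (dQ/dI)·(I/Q) = -4.44816 × (47.3/74.8090) = -2.812.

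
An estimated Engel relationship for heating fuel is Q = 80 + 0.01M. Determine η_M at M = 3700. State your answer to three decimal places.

0.316

At M = 3700: Q = 117.000.
dQ/dM = 0.01.
η = (dQ/dM)·(M/Q) = 0.01 × (3700/117.000) = 0.316.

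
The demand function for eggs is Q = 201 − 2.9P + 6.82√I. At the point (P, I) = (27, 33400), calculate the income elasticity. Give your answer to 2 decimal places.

At P = 27, I = 33400: Q = 1369.100.
Holding P constant, ∂Q/∂I = 6.82/(2√I) = 0.0186587.
η_I = (∂Q/∂I)·(I/Q) = 0.0186587 × (33400/1369.100) = 0.46.

0.46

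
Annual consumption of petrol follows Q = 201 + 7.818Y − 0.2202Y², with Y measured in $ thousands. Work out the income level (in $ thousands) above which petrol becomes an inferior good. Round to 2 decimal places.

17.75

dQ/dY = 7.818 − 0.4404Y.
The good is inferior where dQ/dY < 0. Setting dQ/dY = 0 gives Y = 7.818 / 0.4404 = 17.75.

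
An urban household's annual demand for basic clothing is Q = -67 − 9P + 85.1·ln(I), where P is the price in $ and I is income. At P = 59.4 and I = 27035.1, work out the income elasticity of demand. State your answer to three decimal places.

At P = 59.4, I = 27035.1: Q = 266.836.
Holding P constant, ∂Q/∂I = 85.1/I = 0.00314776.
η_I = (∂Q/∂I)·(I/Q) = 0.00314776 × (27035.1/266.836) = 0.319.

0.319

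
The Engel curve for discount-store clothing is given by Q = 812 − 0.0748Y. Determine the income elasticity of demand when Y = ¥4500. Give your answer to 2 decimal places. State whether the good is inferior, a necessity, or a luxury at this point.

-0.71 (inferior good)

At Y = 4500: Q = 475.400.
dQ/dY = −0.0748.
η = (dQ/dY)·(Y/Q) = -0.0748 × (4500/475.400) = -0.71.
Since η < 0, the good is an inferior good.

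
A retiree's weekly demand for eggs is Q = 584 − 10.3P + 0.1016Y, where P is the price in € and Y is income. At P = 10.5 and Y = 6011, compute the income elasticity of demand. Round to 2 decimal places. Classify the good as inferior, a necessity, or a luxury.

At P = 10.5, Y = 6011: Q = 1086.568.
Holding P constant, ∂Q/∂Y = 0.1016.
η_Y = (∂Q/∂Y)·(Y/Q) = 0.1016 × (6011/1086.568) = 0.56.
Since 0 < η < 1, this is a necessity.

0.56 (necessity)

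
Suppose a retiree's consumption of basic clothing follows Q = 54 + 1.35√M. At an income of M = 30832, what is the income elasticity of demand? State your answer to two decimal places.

At M = 30832: Q = 291.047.
dQ/dM = 1.35/(2√M) = 0.00384417 at this income.
η = (dQ/dM)·(M/Q) = 0.00384417 × (30832/291.047) = 0.41.

0.41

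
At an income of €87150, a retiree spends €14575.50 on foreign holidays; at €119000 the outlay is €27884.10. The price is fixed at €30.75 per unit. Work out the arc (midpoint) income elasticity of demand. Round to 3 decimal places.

2.029

With a constant price, Q₁ = 14575.50/30.75 = 474.000 and Q₂ = 27884.10/30.75 = 906.800 (equivalently, work directly with expenditure since P cancels).
Midpoint %ΔQ = (27884.10 − 14575.50)/21229.80 = 0.62688; midpoint %ΔI = (119000 − 87150)/103075 = 0.30900.
η = 0.62688 / 0.30900 = 2.029.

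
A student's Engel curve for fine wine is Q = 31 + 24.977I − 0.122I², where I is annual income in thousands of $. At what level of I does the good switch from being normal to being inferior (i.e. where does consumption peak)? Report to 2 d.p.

dQ/dI = 24.977 − 0.244I.
The good is inferior where dQ/dI < 0. Setting dQ/dI = 0 gives I = 24.977 / 0.244 = 102.36.

102.36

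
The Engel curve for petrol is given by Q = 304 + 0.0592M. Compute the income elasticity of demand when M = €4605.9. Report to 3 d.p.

At M = 4605.9: Q = 576.669.
dQ/dM = 0.0592.
η = (dQ/dM)·(M/Q) = 0.0592 × (4605.9/576.669) = 0.473.

0.473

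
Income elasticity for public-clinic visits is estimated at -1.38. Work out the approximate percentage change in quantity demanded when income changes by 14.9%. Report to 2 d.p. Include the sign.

%ΔQ ≈ η × %ΔI = -1.38 × 14.9% = -20.56%.

-20.56%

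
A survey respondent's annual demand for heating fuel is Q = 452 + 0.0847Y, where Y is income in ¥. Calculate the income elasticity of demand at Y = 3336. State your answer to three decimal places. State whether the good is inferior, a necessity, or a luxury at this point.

At Y = 3336: Q = 734.559.
dQ/dY = 0.0847.
η = (dQ/dY)·(Y/Q) = 0.0847 × (3336/734.559) = 0.385.
Since 0 < η < 1, the good is a necessity.

0.385 (necessity)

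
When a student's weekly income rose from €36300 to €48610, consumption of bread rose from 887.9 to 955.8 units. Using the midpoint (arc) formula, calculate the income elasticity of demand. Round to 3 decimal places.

ΔQ = 955.8 − 887.9 = 67.9; midpoint Q̄ = (887.9 + 955.8)/2 = 921.85.
ΔI = 48610 − 36300 = 12310; midpoint Ī = (36300 + 48610)/2 = 42455.
η = (ΔQ/Q̄) ÷ (ΔI/Ī) = (67.9/921.85) ÷ (12310/42455) = 0.254.

0.254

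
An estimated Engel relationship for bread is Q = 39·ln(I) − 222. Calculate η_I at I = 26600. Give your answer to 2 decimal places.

0.22

At I = 26600: Q = 175.358.
dQ/dI = 39/I = 0.00146617 at this income.
η = (dQ/dI)·(I/Q) = 0.00146617 × (26600/175.358) = 0.22.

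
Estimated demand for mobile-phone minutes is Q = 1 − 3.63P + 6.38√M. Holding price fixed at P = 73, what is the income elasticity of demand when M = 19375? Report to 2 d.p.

At P = 73, M = 19375: Q = 624.068.
Holding P constant, ∂Q/∂M = 6.38/(2√M) = 0.0229176.
η_M = (∂Q/∂M)·(M/Q) = 0.0229176 × (19375/624.068) = 0.71.

0.71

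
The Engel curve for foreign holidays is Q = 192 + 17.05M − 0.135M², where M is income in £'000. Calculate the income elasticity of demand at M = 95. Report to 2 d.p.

-1.38

At M = 95: Q = 593.3750.
dQ/dM = 17.05 − 0.27M = -8.60000.
η = (dQ/dM)·(M/Q) = -8.60000 × (95/593.3750) = -1.38.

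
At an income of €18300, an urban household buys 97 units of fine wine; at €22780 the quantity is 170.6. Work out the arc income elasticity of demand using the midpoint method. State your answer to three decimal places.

ΔQ = 170.6 − 97 = 73.6; midpoint Q̄ = (97 + 170.6)/2 = 133.8.
ΔI = 22780 − 18300 = 4480; midpoint Ī = (18300 + 22780)/2 = 20540.
η = (ΔQ/Q̄) ÷ (ΔI/Ī) = (73.6/133.8) ÷ (4480/20540) = 2.522.

2.522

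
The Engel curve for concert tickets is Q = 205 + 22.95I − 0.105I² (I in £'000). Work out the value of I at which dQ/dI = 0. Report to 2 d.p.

dQ/dI = 22.95 − 0.21I.
The good is inferior where dQ/dI < 0. Setting dQ/dI = 0 gives I = 22.95 / 0.21 = 109.29.

109.29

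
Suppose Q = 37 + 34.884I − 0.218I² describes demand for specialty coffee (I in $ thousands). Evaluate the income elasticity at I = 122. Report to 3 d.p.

-2.131

At I = 122: Q = 1048.1360.
dQ/dI = 34.884 − 0.436I = -18.30800.
η = (dQ/dI)·(I/Q) = -18.30800 × (122/1048.1360) = -2.131.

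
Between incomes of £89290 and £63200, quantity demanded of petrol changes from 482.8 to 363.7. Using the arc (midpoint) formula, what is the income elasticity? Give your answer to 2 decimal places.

0.82

ΔQ = 363.7 − 482.8 = -119.1; midpoint Q̄ = (482.8 + 363.7)/2 = 423.25.
ΔI = 63200 − 89290 = -26090; midpoint Ī = (89290 + 63200)/2 = 76245.
η = (ΔQ/Q̄) ÷ (ΔI/Ī) = (-119.1/423.25) ÷ (-26090/76245) = 0.82.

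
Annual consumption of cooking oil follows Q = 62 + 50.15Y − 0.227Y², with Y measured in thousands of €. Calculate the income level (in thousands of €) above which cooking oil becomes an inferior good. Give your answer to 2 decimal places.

dQ/dY = 50.15 − 0.454Y.
The good is inferior where dQ/dY < 0. Setting dQ/dY = 0 gives Y = 50.15 / 0.454 = 110.46.

110.46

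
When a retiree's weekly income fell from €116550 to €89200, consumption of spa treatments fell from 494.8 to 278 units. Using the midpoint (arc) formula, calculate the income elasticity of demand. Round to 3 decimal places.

ΔQ = 278 − 494.8 = -216.8; midpoint Q̄ = (494.8 + 278)/2 = 386.4.
ΔI = 89200 − 116550 = -27350; midpoint Ī = (116550 + 89200)/2 = 102875.
η = (ΔQ/Q̄) ÷ (ΔI/Ī) = (-216.8/386.4) ÷ (-27350/102875) = 2.110.

2.110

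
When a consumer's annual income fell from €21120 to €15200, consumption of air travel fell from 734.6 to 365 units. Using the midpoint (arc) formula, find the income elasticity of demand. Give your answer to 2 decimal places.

2.06

ΔQ = 365 − 734.6 = -369.6; midpoint Q̄ = (734.6 + 365)/2 = 549.8.
ΔI = 15200 − 21120 = -5920; midpoint Ī = (21120 + 15200)/2 = 18160.
η = (ΔQ/Q̄) ÷ (ΔI/Ī) = (-369.6/549.8) ÷ (-5920/18160) = 2.06.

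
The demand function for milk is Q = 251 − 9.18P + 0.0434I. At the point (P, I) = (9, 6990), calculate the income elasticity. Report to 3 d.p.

0.643

At P = 9, I = 6990: Q = 471.746.
Holding P constant, ∂Q/∂I = 0.0434.
η_I = (∂Q/∂I)·(I/Q) = 0.0434 × (6990/471.746) = 0.643.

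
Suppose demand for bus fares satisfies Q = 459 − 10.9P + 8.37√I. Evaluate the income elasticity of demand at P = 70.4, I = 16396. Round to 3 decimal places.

0.702

At P = 70.4, I = 16396: Q = 763.392.
Holding P constant, ∂Q/∂I = 8.37/(2√I) = 0.0326833.
η_I = (∂Q/∂I)·(I/Q) = 0.0326833 × (16396/763.392) = 0.702.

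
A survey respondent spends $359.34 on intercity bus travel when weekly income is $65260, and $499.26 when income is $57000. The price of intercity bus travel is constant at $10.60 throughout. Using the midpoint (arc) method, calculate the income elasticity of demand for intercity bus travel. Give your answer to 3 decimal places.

-2.412

With a constant price, Q₁ = 359.34/10.60 = 33.900 and Q₂ = 499.26/10.60 = 47.100 (equivalently, work directly with expenditure since P cancels).
Midpoint %ΔQ = (499.26 − 359.34)/429.30 = 0.32593; midpoint %ΔI = (57000 − 65260)/61130 = -0.13512.
η = 0.32593 / -0.13512 = -2.412.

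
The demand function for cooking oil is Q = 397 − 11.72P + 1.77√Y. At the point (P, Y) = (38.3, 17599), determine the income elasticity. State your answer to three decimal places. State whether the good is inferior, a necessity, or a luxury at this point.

0.642 (necessity)

At P = 38.3, Y = 17599: Q = 182.934.
Holding P constant, ∂Q/∂Y = 1.77/(2√Y) = 0.00667113.
η_Y = (∂Q/∂Y)·(Y/Q) = 0.00667113 × (17599/182.934) = 0.642.
Since 0 < η < 1, this is a necessity.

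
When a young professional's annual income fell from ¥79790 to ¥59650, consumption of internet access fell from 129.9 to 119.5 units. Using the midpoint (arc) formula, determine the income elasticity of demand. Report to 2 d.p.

0.29

ΔQ = 119.5 − 129.9 = -10.4; midpoint Q̄ = (129.9 + 119.5)/2 = 124.7.
ΔI = 59650 − 79790 = -20140; midpoint Ī = (79790 + 59650)/2 = 69720.
η = (ΔQ/Q̄) ÷ (ΔI/Ī) = (-10.4/124.7) ÷ (-20140/69720) = 0.29.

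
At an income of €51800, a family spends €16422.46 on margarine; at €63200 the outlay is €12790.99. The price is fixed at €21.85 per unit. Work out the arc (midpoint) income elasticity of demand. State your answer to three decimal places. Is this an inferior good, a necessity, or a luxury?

-1.254 (inferior good)

With a constant price, Q₁ = 16422.46/21.85 = 751.600 and Q₂ = 12790.99/21.85 = 585.400 (equivalently, work directly with expenditure since P cancels).
Midpoint %ΔQ = (12790.99 − 16422.46)/14606.72 = -0.24862; midpoint %ΔI = (63200 − 51800)/57500 = 0.19826.
η = -0.24862 / 0.19826 = -1.254.
η < 0 ⇒ inferior good.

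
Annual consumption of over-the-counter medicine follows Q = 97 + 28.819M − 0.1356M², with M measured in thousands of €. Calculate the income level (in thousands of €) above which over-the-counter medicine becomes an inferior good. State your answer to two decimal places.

106.26

dQ/dM = 28.819 − 0.2712M.
The good is inferior where dQ/dM < 0. Setting dQ/dM = 0 gives M = 28.819 / 0.2712 = 106.26.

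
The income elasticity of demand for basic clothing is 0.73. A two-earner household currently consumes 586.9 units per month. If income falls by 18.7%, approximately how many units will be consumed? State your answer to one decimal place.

%ΔQ ≈ η × %ΔI = 0.73 × (-18.7%) = -13.651%.
New Q ≈ 586.9 × (1 − 0.13651) = 506.8.

506.8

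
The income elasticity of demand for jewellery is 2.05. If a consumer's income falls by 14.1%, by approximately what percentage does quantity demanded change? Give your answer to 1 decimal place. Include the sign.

%ΔQ ≈ η × %ΔI = 2.05 × (-14.1%) = -28.9%.

-28.9%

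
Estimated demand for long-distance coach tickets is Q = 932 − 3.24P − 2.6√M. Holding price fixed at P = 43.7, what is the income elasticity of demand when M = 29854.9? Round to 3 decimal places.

-0.658

At P = 43.7, M = 29854.9: Q = 341.169.
Holding P constant, ∂Q/∂M = -2.6/(2√M) = -0.00752377.
η_M = (∂Q/∂M)·(M/Q) = -0.00752377 × (29854.9/341.169) = -0.658.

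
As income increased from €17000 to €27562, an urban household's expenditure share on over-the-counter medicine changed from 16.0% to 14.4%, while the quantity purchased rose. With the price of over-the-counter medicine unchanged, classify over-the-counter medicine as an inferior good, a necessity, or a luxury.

necessity

Quantity rises but the budget share falls as income rises, so 0 < η < 1.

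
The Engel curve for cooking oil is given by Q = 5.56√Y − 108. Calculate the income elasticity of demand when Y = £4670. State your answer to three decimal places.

0.699

At Y = 4670: Q = 271.956.
dQ/dY = 5.56/(2√Y) = 0.0406805 at this income.
η = (dQ/dY)·(Y/Q) = 0.0406805 × (4670/271.956) = 0.699.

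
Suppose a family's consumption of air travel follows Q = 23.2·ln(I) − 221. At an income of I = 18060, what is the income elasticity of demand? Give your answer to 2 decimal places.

3.63

At I = 18060: Q = 6.394.
dQ/dI = 23.2/I = 0.00128461 at this income.
η = (dQ/dI)·(I/Q) = 0.00128461 × (18060/6.394) = 3.63.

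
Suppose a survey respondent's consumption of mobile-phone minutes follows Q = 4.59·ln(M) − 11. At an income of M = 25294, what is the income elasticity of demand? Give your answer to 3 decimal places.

At M = 25294: Q = 35.535.
dQ/dM = 4.59/M = 0.000181466 at this income.
η = (dQ/dM)·(M/Q) = 0.000181466 × (25294/35.535) = 0.129.

0.129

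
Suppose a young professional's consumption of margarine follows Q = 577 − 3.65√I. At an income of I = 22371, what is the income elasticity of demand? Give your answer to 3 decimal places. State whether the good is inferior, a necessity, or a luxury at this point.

-8.785 (inferior good)

At I = 22371: Q = 31.072.
dQ/dI = -3.65/(2√I) = -0.0122017 at this income.
η = (dQ/dI)·(I/Q) = -0.0122017 × (22371/31.072) = -8.785.
Since η < 0, the good is an inferior good.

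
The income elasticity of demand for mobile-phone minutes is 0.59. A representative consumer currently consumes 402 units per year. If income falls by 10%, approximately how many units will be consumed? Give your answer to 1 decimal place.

%ΔQ ≈ η × %ΔI = 0.59 × (-10%) = -5.9%.
New Q ≈ 402 × (1 − 0.059) = 378.3.

378.3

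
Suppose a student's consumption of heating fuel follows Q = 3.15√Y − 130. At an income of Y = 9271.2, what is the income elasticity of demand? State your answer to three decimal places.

0.875

At Y = 9271.2: Q = 173.304.
dQ/dY = 3.15/(2√Y) = 0.0163573 at this income.
η = (dQ/dY)·(Y/Q) = 0.0163573 × (9271.2/173.304) = 0.875.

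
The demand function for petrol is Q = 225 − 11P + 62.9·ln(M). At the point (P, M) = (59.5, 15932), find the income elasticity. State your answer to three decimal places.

0.351

At P = 59.5, M = 15932: Q = 179.126.
Holding P constant, ∂Q/∂M = 62.9/M = 0.00394803.
η_M = (∂Q/∂M)·(M/Q) = 0.00394803 × (15932/179.126) = 0.351.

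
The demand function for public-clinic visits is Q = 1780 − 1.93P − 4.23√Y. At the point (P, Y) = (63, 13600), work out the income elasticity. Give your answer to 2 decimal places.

At P = 63, Y = 13600: Q = 1165.111.
Holding P constant, ∂Q/∂Y = -4.23/(2√Y) = -0.018136.
η_Y = (∂Q/∂Y)·(Y/Q) = -0.018136 × (13600/1165.111) = -0.21.

-0.21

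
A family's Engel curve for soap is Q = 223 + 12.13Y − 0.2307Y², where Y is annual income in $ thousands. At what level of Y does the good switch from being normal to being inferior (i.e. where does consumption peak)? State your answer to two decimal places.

26.29

dQ/dY = 12.13 − 0.4614Y.
The good is inferior where dQ/dY < 0. Setting dQ/dY = 0 gives Y = 12.13 / 0.4614 = 26.29.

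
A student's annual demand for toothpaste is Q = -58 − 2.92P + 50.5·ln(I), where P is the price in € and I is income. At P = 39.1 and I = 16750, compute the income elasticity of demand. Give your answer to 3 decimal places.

0.158

At P = 39.1, I = 16750: Q = 318.999.
Holding P constant, ∂Q/∂I = 50.5/I = 0.00301493.
η_I = (∂Q/∂I)·(I/Q) = 0.00301493 × (16750/318.999) = 0.158.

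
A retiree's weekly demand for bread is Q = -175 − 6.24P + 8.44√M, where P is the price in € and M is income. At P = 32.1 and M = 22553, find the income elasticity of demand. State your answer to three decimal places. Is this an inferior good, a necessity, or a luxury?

At P = 32.1, M = 22553: Q = 892.186.
Holding P constant, ∂Q/∂M = 8.44/(2√M) = 0.0281003.
η_M = (∂Q/∂M)·(M/Q) = 0.0281003 × (22553/892.186) = 0.710.
Since 0 < η < 1, this is a necessity.

0.710 (necessity)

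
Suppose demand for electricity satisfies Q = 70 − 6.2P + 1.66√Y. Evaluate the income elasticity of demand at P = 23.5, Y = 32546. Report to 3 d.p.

At P = 23.5, Y = 32546: Q = 223.772.
Holding P constant, ∂Q/∂Y = 1.66/(2√Y) = 0.00460076.
η_Y = (∂Q/∂Y)·(Y/Q) = 0.00460076 × (32546/223.772) = 0.669.

0.669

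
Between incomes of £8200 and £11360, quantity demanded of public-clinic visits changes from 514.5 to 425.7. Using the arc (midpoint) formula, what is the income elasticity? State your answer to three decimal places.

ΔQ = 425.7 − 514.5 = -88.8; midpoint Q̄ = (514.5 + 425.7)/2 = 470.1.
ΔI = 11360 − 8200 = 3160; midpoint Ī = (8200 + 11360)/2 = 9780.
η = (ΔQ/Q̄) ÷ (ΔI/Ī) = (-88.8/470.1) ÷ (3160/9780) = -0.585.

-0.585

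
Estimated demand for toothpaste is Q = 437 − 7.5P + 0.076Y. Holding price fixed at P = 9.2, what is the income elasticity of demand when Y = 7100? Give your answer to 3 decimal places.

At P = 9.2, Y = 7100: Q = 907.600.
Holding P constant, ∂Q/∂Y = 0.076.
η_Y = (∂Q/∂Y)·(Y/Q) = 0.076 × (7100/907.600) = 0.595.

0.595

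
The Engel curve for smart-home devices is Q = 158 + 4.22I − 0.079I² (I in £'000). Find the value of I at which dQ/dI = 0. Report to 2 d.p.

26.71

dQ/dI = 4.22 − 0.158I.
The good is inferior where dQ/dI < 0. Setting dQ/dI = 0 gives I = 4.22 / 0.158 = 26.71.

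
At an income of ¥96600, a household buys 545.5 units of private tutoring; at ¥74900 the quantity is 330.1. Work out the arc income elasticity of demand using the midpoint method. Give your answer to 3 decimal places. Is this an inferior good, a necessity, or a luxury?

ΔQ = 330.1 − 545.5 = -215.4; midpoint Q̄ = (545.5 + 330.1)/2 = 437.8.
ΔI = 74900 − 96600 = -21700; midpoint Ī = (96600 + 74900)/2 = 85750.
η = (ΔQ/Q̄) ÷ (ΔI/Ī) = (-215.4/437.8) ÷ (-21700/85750) = 1.944.
η > 1 ⇒ luxury.

1.944 (luxury)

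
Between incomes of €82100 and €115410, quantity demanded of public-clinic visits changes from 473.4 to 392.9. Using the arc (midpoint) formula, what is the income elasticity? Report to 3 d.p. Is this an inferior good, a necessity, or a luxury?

-0.551 (inferior good)

ΔQ = 392.9 − 473.4 = -80.5; midpoint Q̄ = (473.4 + 392.9)/2 = 433.15.
ΔI = 115410 − 82100 = 33310; midpoint Ī = (82100 + 115410)/2 = 98755.
η = (ΔQ/Q̄) ÷ (ΔI/Ī) = (-80.5/433.15) ÷ (33310/98755) = -0.551.
η < 0 ⇒ inferior good.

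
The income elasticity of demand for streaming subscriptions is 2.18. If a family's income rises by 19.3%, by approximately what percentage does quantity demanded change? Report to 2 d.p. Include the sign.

%ΔQ ≈ η × %ΔI = 2.18 × 19.3% = 42.07%.

42.07%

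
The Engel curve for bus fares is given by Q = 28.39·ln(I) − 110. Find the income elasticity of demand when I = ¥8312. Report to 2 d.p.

At I = 8312: Q = 146.233.
dQ/dI = 28.39/I = 0.00341554 at this income.
η = (dQ/dI)·(I/Q) = 0.00341554 × (8312/146.233) = 0.19.

0.19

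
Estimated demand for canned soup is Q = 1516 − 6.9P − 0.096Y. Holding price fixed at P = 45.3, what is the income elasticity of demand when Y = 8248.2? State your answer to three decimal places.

-1.924

At P = 45.3, Y = 8248.2: Q = 411.603.
Holding P constant, ∂Q/∂Y = −0.096.
η_Y = (∂Q/∂Y)·(Y/Q) = -0.096 × (8248.2/411.603) = -1.924.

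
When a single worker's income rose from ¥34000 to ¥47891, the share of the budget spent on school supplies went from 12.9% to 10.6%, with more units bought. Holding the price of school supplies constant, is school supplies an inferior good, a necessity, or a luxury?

Quantity rises but the budget share falls as income rises, so 0 < η < 1.

necessity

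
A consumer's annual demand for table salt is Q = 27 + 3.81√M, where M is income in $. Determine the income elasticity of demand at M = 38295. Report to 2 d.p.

0.48

At M = 38295: Q = 772.583.
dQ/dM = 3.81/(2√M) = 0.00973473 at this income.
η = (dQ/dM)·(M/Q) = 0.00973473 × (38295/772.583) = 0.48.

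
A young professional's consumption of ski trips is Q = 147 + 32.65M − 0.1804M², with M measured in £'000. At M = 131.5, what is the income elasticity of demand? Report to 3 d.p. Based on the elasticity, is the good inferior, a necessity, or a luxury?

At M = 131.5: Q = 1320.9531.
dQ/dM = 32.65 − 0.3608M = -14.79520.
η = (dQ/dM)·(M/Q) = -14.79520 × (131.5/1320.9531) = -1.473.
η < 0 ⇒ inferior good.

-1.473 (inferior good)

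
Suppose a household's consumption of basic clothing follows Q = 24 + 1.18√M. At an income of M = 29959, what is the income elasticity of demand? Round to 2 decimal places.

At M = 29959: Q = 228.242.
dQ/dM = 1.18/(2√M) = 0.0034087 at this income.
η = (dQ/dM)·(M/Q) = 0.0034087 × (29959/228.242) = 0.45.

0.45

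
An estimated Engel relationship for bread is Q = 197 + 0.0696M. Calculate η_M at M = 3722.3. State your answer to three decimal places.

0.568

At M = 3722.3: Q = 456.072.
dQ/dM = 0.0696.
η = (dQ/dM)·(M/Q) = 0.0696 × (3722.3/456.072) = 0.568.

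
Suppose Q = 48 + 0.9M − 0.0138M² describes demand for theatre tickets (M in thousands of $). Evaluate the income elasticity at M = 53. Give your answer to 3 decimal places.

-0.524

At M = 53: Q = 56.9358.
dQ/dM = 0.9 − 0.0276M = -0.56280.
η = (dQ/dM)·(M/Q) = -0.56280 × (53/56.9358) = -0.524.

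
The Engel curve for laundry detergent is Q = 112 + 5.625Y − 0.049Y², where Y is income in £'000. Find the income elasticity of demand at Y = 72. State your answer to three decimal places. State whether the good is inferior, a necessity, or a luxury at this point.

At Y = 72: Q = 262.9840.
dQ/dY = 5.625 − 0.098Y = -1.43100.
η = (dQ/dY)·(Y/Q) = -1.43100 × (72/262.9840) = -0.392.
η < 0 ⇒ inferior good.

-0.392 (inferior good)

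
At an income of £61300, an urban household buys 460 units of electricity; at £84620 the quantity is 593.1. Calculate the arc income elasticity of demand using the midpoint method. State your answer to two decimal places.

ΔQ = 593.1 − 460 = 133.1; midpoint Q̄ = (460 + 593.1)/2 = 526.55.
ΔI = 84620 − 61300 = 23320; midpoint Ī = (61300 + 84620)/2 = 72960.
η = (ΔQ/Q̄) ÷ (ΔI/Ī) = (133.1/526.55) ÷ (23320/72960) = 0.79.

0.79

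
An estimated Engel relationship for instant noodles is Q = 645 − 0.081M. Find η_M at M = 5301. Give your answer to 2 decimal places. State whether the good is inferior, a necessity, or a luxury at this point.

At M = 5301: Q = 215.619.
dQ/dM = −0.081.
η = (dQ/dM)·(M/Q) = -0.081 × (5301/215.619) = -1.99.
Since η < 0, the good is an inferior good.

-1.99 (inferior good)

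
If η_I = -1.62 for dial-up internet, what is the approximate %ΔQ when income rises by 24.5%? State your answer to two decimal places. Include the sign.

%ΔQ ≈ η × %ΔI = -1.62 × 24.5% = -39.69%.

-39.69%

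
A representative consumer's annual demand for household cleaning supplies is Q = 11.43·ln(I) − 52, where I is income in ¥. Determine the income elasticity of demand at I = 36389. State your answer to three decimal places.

At I = 36389: Q = 68.038.
dQ/dI = 11.43/I = 0.000314106 at this income.
η = (dQ/dI)·(I/Q) = 0.000314106 × (36389/68.038) = 0.168.

0.168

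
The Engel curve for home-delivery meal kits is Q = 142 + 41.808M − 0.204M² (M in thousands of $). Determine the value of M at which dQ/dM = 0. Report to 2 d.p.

102.47

dQ/dM = 41.808 − 0.408M.
The good is inferior where dQ/dM < 0. Setting dQ/dM = 0 gives M = 41.808 / 0.408 = 102.47.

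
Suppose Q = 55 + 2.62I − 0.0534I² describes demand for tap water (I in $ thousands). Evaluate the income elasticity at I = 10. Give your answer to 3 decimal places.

At I = 10: Q = 75.8600.
dQ/dI = 2.62 − 0.1068I = 1.55200.
η = (dQ/dI)·(I/Q) = 1.55200 × (10/75.8600) = 0.205.

0.205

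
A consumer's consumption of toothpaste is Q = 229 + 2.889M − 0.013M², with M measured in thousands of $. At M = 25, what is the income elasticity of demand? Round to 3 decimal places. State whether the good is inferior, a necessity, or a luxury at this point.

At M = 25: Q = 293.1000.
dQ/dM = 2.889 − 0.026M = 2.23900.
η = (dQ/dM)·(M/Q) = 2.23900 × (25/293.1000) = 0.191.
0 < η < 1 ⇒ necessity.

0.191 (necessity)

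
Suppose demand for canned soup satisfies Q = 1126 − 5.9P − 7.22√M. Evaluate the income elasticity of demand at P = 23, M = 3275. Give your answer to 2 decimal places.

At P = 23, M = 3275: Q = 577.117.
Holding P constant, ∂Q/∂M = -7.22/(2√M) = -0.0630814.
η_M = (∂Q/∂M)·(M/Q) = -0.0630814 × (3275/577.117) = -0.36.

-0.36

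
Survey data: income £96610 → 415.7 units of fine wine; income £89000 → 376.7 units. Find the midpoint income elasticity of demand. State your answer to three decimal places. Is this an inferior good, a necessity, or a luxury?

ΔQ = 376.7 − 415.7 = -39; midpoint Q̄ = (415.7 + 376.7)/2 = 396.2.
ΔI = 89000 − 96610 = -7610; midpoint Ī = (96610 + 89000)/2 = 92805.
η = (ΔQ/Q̄) ÷ (ΔI/Ī) = (-39/396.2) ÷ (-7610/92805) = 1.200.
η > 1 ⇒ luxury.

1.200 (luxury)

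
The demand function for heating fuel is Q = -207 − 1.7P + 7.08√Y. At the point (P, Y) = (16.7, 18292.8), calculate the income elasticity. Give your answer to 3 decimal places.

0.663

At P = 16.7, Y = 18292.8: Q = 722.186.
Holding P constant, ∂Q/∂Y = 7.08/(2√Y) = 0.0261736.
η_Y = (∂Q/∂Y)·(Y/Q) = 0.0261736 × (18292.8/722.186) = 0.663.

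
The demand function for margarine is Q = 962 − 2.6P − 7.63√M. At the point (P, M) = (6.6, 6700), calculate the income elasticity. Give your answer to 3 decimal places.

-0.975

At P = 6.6, M = 6700: Q = 320.298.
Holding P constant, ∂Q/∂M = -7.63/(2√M) = -0.0466076.
η_M = (∂Q/∂M)·(M/Q) = -0.0466076 × (6700/320.298) = -0.975.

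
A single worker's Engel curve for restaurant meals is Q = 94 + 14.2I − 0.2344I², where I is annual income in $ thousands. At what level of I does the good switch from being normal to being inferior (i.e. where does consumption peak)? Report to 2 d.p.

30.29

dQ/dI = 14.2 − 0.4688I.
The good is inferior where dQ/dI < 0. Setting dQ/dI = 0 gives I = 14.2 / 0.4688 = 30.29.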